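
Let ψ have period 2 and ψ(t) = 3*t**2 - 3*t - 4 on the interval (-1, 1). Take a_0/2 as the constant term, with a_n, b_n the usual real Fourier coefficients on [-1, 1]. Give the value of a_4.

a_4 = ∫_{-1}^{1} ψ(t) cos(4*pi*t) dt.
Integrating by parts twice (tabular method), an antiderivative of (3*t**2 - 3*t - 4) cos(4*pi*t) is 3*t**2*sin(4*pi*t)/(4*pi) - 3*t*sin(4*pi*t)/(4*pi) + 3*t*cos(4*pi*t)/(8*pi**2) - sin(4*pi*t)/pi - 3*sin(4*pi*t)/(32*pi**3) - 3*cos(4*pi*t)/(16*pi**2); evaluating from -1 to 1: ∫_{-1}^{1} (3*t**2 - 3*t - 4) cos(4*pi*t) dt = (3/(16*pi**2)) - (-9/(16*pi**2)) = 3/(4*pi**2).
Hence a_4 = 3/(4*pi**2).

3/(4*pi**2)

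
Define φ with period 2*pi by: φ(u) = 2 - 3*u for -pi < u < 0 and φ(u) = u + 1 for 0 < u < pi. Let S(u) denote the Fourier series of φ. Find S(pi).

At u = pi the one-sided limits are φ(pi^-) = 1 + pi and φ(pi^+) = 2 + 3*pi.
By Dirichlet's theorem the series converges to their average, [(1 + pi) + (2 + 3*pi)]/2 = 3/2 + 2*pi.

3/2 + 2*pi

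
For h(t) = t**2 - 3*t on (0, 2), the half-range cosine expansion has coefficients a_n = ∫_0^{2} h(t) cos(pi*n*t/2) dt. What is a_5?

8/(25*pi**2)

a_5 = ∫_0^{2} (t**2 - 3*t) cos(5*pi*t/2) dt.
Integrating by parts twice (tabular method), an antiderivative of (t**2 - 3*t) cos(5*pi*t/2) is 2*t**2*sin(5*pi*t/2)/(5*pi) - 6*t*sin(5*pi*t/2)/(5*pi) + 8*t*cos(5*pi*t/2)/(25*pi**2) - 16*sin(5*pi*t/2)/(125*pi**3) - 12*cos(5*pi*t/2)/(25*pi**2); evaluating from 0 to 2: ∫_{0}^{2} (t**2 - 3*t) cos(5*pi*t/2) dt = (-4/(25*pi**2)) - (-12/(25*pi**2)) = 8/(25*pi**2).
Hence a_5 = 8/(25*pi**2).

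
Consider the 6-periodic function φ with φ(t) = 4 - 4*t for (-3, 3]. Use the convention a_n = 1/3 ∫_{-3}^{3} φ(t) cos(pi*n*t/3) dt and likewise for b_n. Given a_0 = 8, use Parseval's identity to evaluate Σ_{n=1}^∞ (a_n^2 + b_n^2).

96

Parseval: a_0^2/2 + Σ_{n≥1} (a_n^2+b_n^2) = 1/3 ∫_{-3}^{3} φ(t)^2 dt = 128.
Subtract a_0^2/2 = 32: Σ (a_n^2+b_n^2) = 96.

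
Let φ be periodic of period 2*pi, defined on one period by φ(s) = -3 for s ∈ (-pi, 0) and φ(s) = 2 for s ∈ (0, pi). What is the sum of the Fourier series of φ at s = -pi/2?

φ is continuous at s = -pi/2 with value -3, so the series converges to -3 there.

-3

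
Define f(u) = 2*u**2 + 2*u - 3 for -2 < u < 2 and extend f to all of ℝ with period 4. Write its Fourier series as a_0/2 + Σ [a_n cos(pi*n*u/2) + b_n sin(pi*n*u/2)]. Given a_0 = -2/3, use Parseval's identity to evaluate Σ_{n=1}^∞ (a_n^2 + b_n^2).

992/45

Parseval: a_0^2/2 + Σ_{n≥1} (a_n^2+b_n^2) = 1/2 ∫_{-2}^{2} f(u)^2 du = 334/15.
Subtract a_0^2/2 = 2/9: Σ (a_n^2+b_n^2) = 992/45.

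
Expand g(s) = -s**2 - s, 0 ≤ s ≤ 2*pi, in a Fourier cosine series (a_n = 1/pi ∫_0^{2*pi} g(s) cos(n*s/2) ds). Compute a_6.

a_6 = 1/pi ∫_0^{2*pi} (-s**2 - s) cos(3*s) ds.
Integrating by parts twice (tabular method), an antiderivative of (-s**2 - s) cos(3*s) is -s**2*sin(3*s)/3 - s*sin(3*s)/3 - 2*s*cos(3*s)/9 + 2*sin(3*s)/27 - cos(3*s)/9; evaluating from 0 to 2*pi: ∫_{0}^{2*pi} (-s**2 - s) cos(3*s) ds = (-4*pi/9 - 1/9) - (-1/9) = -4*pi/9.
Hence a_6 = (1/pi)·(-4*pi/9) = -4/9.

-4/9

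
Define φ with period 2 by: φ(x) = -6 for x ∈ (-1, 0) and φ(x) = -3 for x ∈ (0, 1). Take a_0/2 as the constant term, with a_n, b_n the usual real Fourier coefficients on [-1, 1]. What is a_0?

a_0 = ∫_{-1}^{1} φ(x) dx = -9.

-9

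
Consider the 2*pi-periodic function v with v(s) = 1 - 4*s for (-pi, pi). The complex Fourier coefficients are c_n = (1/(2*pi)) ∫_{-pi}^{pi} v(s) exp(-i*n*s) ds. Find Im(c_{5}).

4/5

Since v is real-valued, Im(c_{5}) = -(1/(2*pi)) ∫_{-pi}^{pi} v(s) sin(5*s) ds = -b_{5}/2.
Integrating by parts (boundary term plus one more integral), an antiderivative of (1 - 4*s) sin(5*s) is 4*s*cos(5*s)/5 - 4*sin(5*s)/25 - cos(5*s)/5; evaluating from -pi to pi: ∫_{-pi}^{pi} (1 - 4*s) sin(5*s) ds = (1/5 - 4*pi/5) - (1/5 + 4*pi/5) = -8*pi/5.
Hence Im(c_{5}) = (-1/(2*pi))·(-8*pi/5) = 4/5.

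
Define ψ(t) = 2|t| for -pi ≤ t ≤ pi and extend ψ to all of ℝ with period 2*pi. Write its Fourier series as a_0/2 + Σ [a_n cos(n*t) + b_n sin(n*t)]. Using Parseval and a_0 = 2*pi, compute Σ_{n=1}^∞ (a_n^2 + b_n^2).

Parseval: a_0^2/2 + Σ_{n≥1} (a_n^2+b_n^2) = 1/pi ∫_{-pi}^{pi} ψ(t)^2 dt = 8*pi**2/3.
Subtract a_0^2/2 = 2*pi**2: Σ (a_n^2+b_n^2) = 2*pi**2/3.

2*pi**2/3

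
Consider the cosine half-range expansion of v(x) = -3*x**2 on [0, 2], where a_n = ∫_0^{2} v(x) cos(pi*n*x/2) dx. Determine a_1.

48/pi**2

a_1 = ∫_0^{2} (-3*x**2) cos(pi*x/2) dx.
Integrating by parts twice (tabular method), an antiderivative of (-3*x**2) cos(pi*x/2) is -6*x**2*sin(pi*x/2)/pi - 24*x*cos(pi*x/2)/pi**2 + 48*sin(pi*x/2)/pi**3; evaluating from 0 to 2: ∫_{0}^{2} (-3*x**2) cos(pi*x/2) dx = (48/pi**2) - (0) = 48/pi**2.
Hence a_1 = 48/pi**2.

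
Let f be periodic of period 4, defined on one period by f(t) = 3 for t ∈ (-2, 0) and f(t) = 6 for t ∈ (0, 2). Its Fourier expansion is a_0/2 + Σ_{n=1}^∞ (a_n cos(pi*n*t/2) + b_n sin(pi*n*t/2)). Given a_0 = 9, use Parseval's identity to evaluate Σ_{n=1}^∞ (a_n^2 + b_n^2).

Parseval: a_0^2/2 + Σ_{n≥1} (a_n^2+b_n^2) = 1/2 ∫_{-2}^{2} f(t)^2 dt = 45.
Subtract a_0^2/2 = 81/2: Σ (a_n^2+b_n^2) = 9/2.

9/2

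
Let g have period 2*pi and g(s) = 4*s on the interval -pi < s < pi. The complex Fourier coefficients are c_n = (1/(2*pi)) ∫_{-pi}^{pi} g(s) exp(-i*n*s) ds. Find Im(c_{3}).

Since g is real-valued, Im(c_{3}) = -(1/(2*pi)) ∫_{-pi}^{pi} g(s) sin(3*s) ds = -b_{3}/2.
g is odd and sin(3*s) is odd, so the integrand is even: ∫_{-pi}^{pi} g(s) sin(3*s) ds = 2∫_0^{pi} g(s) sin(3*s) ds.
Integrating by parts (boundary term plus one more integral), an antiderivative of (4*s) sin(3*s) is -4*s*cos(3*s)/3 + 4*sin(3*s)/9; evaluating from 0 to pi: ∫_{0}^{pi} (4*s) sin(3*s) ds = (4*pi/3) - (0) = 4*pi/3.
So ∫_{-pi}^{pi} g(s) sin(3*s) ds = 8*pi/3.
Hence Im(c_{3}) = (-1/(2*pi))·(8*pi/3) = -4/3.

-4/3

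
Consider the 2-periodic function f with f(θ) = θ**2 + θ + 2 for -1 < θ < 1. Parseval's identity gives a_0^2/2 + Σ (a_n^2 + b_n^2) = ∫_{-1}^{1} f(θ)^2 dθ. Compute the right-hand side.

∫_{-1}^{1} f(θ)^2 dθ = 176/15.

176/15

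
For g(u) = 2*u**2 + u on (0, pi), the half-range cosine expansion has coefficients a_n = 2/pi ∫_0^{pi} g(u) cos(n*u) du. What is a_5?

a_5 = 2/pi ∫_0^{pi} (2*u**2 + u) cos(5*u) du.
Integrating by parts twice (tabular method), an antiderivative of (2*u**2 + u) cos(5*u) is 2*u**2*sin(5*u)/5 + u*sin(5*u)/5 + 4*u*cos(5*u)/25 - 4*sin(5*u)/125 + cos(5*u)/25; evaluating from 0 to pi: ∫_{0}^{pi} (2*u**2 + u) cos(5*u) du = (-4*pi/25 - 1/25) - (1/25) = -4*pi/25 - 2/25.
Hence a_5 = (2/pi)·(-4*pi/25 - 2/25) = 4*(-2*pi - 1)/(25*pi).

4*(-2*pi - 1)/(25*pi)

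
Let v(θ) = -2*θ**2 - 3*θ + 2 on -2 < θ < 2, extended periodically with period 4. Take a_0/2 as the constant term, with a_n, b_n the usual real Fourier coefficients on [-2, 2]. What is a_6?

-8/(9*pi**2)

a_6 = 1/2 ∫_{-2}^{2} v(θ) cos(3*pi*θ) dθ.
Integrating by parts twice (tabular method), an antiderivative of (-2*θ**2 - 3*θ + 2) cos(3*pi*θ) is -2*θ**2*sin(3*pi*θ)/(3*pi) - θ*sin(3*pi*θ)/pi - 4*θ*cos(3*pi*θ)/(9*pi**2) + 4*sin(3*pi*θ)/(27*pi**3) + 2*sin(3*pi*θ)/(3*pi) - cos(3*pi*θ)/(3*pi**2); evaluating from -2 to 2: ∫_{-2}^{2} (-2*θ**2 - 3*θ + 2) cos(3*pi*θ) dθ = (-11/(9*pi**2)) - (5/(9*pi**2)) = -16/(9*pi**2).
Hence a_6 = (1/2)·(-16/(9*pi**2)) = -8/(9*pi**2).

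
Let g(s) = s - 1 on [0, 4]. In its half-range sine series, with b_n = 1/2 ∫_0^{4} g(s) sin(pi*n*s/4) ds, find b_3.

4/(3*pi)

b_3 = 1/2 ∫_0^{4} (s - 1) sin(3*pi*s/4) ds.
Integrating by parts (boundary term plus one more integral), an antiderivative of (s - 1) sin(3*pi*s/4) is -4*s*cos(3*pi*s/4)/(3*pi) + 16*sin(3*pi*s/4)/(9*pi**2) + 4*cos(3*pi*s/4)/(3*pi); evaluating from 0 to 4: ∫_{0}^{4} (s - 1) sin(3*pi*s/4) ds = (4/pi) - (4/(3*pi)) = 8/(3*pi).
Hence b_3 = (1/2)·(8/(3*pi)) = 4/(3*pi).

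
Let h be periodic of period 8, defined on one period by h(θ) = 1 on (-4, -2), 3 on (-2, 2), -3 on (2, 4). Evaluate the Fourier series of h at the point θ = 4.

At θ = 4 the one-sided limits are h(4^-) = -3 and h(4^+) = 1.
By Dirichlet's theorem the series converges to their average, [(-3) + (1)]/2 = -1.

-1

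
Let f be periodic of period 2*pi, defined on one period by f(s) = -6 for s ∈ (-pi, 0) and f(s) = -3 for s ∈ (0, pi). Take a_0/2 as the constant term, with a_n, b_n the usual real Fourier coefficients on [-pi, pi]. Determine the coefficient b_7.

6/(7*pi)

b_7 = 1/pi ∫_{-pi}^{pi} f(s) sin(7*s) ds.
Split the integral at the breakpoints.
Directly, an antiderivative of (-6) sin(7*s) is 6*cos(7*s)/7; evaluating from -pi to 0: ∫_{-pi}^{0} (-6) sin(7*s) ds = (6/7) - (-6/7) = 12/7.
Directly, an antiderivative of (-3) sin(7*s) is 3*cos(7*s)/7; evaluating from 0 to pi: ∫_{0}^{pi} (-3) sin(7*s) ds = (-3/7) - (3/7) = -6/7.
Summing the pieces and multiplying by (1/pi) gives b_7 = 6/(7*pi).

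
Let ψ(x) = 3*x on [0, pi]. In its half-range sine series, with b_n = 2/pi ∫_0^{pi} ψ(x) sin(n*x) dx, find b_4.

-3/2

b_4 = 2/pi ∫_0^{pi} (3*x) sin(4*x) dx.
Integrating by parts (boundary term plus one more integral), an antiderivative of (3*x) sin(4*x) is -3*x*cos(4*x)/4 + 3*sin(4*x)/16; evaluating from 0 to pi: ∫_{0}^{pi} (3*x) sin(4*x) dx = (-3*pi/4) - (0) = -3*pi/4.
Hence b_4 = (2/pi)·(-3*pi/4) = -3/2.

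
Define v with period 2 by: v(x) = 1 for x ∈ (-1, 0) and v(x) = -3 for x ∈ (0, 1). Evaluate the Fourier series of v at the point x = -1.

-1

At x = -1 the one-sided limits are v(-1^-) = -3 and v(-1^+) = 1.
By Dirichlet's theorem the series converges to their average, [(-3) + (1)]/2 = -1.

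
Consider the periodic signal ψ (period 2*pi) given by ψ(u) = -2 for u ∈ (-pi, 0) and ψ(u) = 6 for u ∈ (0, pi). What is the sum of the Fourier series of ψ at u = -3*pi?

2

u = -3*pi differs from u = -pi by -1 full period(s), and the series is 2*pi-periodic.
At u = -pi the one-sided limits are ψ(-pi^-) = 6 and ψ(-pi^+) = -2.
By Dirichlet's theorem the series converges to their average, [(6) + (-2)]/2 = 2.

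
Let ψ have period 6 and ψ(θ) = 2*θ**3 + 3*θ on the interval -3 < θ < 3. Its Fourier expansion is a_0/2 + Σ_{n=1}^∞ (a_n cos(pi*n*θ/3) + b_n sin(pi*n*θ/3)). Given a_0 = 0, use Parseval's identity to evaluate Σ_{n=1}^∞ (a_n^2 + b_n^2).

Parseval: a_0^2/2 + Σ_{n≥1} (a_n^2+b_n^2) = 1/3 ∫_{-3}^{3} ψ(θ)^2 dθ = 44658/35.
Subtract a_0^2/2 = 0: Σ (a_n^2+b_n^2) = 44658/35.

44658/35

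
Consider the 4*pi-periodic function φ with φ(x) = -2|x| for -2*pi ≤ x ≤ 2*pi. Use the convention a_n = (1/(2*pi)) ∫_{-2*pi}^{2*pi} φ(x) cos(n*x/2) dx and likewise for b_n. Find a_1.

a_1 = (1/(2*pi)) ∫_{-2*pi}^{2*pi} φ(x) cos(x/2) dx.
φ is even and cos(x/2) is even, so the integrand is even and a_1 = 1/pi ∫_0^{2*pi} φ(x) cos(x/2) dx.
Integrating by parts (boundary term plus one more integral), an antiderivative of (-2*x) cos(x/2) is -4*x*sin(x/2) - 8*cos(x/2); evaluating from 0 to 2*pi: ∫_{0}^{2*pi} (-2*x) cos(x/2) dx = (8) - (-8) = 16.
Hence a_1 = (1/pi)·(16) = 16/pi.

16/pi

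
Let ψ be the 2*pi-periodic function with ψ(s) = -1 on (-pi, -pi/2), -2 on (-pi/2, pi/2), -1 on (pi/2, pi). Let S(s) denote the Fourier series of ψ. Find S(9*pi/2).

s = 9*pi/2 differs from s = pi/2 by 2 full period(s), and the series is 2*pi-periodic.
At s = pi/2 the one-sided limits are ψ(pi/2^-) = -2 and ψ(pi/2^+) = -1.
By Dirichlet's theorem the series converges to their average, [(-2) + (-1)]/2 = -3/2.

-3/2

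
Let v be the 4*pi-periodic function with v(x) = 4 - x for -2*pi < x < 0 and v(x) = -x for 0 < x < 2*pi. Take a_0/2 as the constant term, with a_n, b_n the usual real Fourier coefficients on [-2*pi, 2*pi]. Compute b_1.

-4 - 8/pi

b_1 = (1/(2*pi)) ∫_{-2*pi}^{2*pi} v(x) sin(x/2) dx.
Split the integral at the breakpoints.
Integrating by parts (boundary term plus one more integral), an antiderivative of (4 - x) sin(x/2) is 2*x*cos(x/2) - 4*sin(x/2) - 8*cos(x/2); evaluating from -2*pi to 0: ∫_{-2*pi}^{0} (4 - x) sin(x/2) dx = (-8) - (8 + 4*pi) = -16 - 4*pi.
Integrating by parts (boundary term plus one more integral), an antiderivative of (-x) sin(x/2) is 2*x*cos(x/2) - 4*sin(x/2); evaluating from 0 to 2*pi: ∫_{0}^{2*pi} (-x) sin(x/2) dx = (-4*pi) - (0) = -4*pi.
Summing the pieces and multiplying by (1/(2*pi)) gives b_1 = -4 - 8/pi.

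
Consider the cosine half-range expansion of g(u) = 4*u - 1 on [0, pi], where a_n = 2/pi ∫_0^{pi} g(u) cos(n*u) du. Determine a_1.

a_1 = 2/pi ∫_0^{pi} (4*u - 1) cos(u) du.
Integrating by parts (boundary term plus one more integral), an antiderivative of (4*u - 1) cos(u) is 4*u*sin(u) - sin(u) + 4*cos(u); evaluating from 0 to pi: ∫_{0}^{pi} (4*u - 1) cos(u) du = (-4) - (4) = -8.
Hence a_1 = (2/pi)·(-8) = -16/pi.

-16/pi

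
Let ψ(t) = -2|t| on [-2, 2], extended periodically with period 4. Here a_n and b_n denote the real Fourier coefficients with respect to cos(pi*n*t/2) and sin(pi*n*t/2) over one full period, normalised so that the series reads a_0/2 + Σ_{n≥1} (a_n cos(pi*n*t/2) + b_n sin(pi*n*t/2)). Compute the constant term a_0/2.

-2

a_0 = 1/2 ∫_{-2}^{2} ψ(t) dt = 1/2 · (-8) = -4.
So the constant term a_0/2 = -2.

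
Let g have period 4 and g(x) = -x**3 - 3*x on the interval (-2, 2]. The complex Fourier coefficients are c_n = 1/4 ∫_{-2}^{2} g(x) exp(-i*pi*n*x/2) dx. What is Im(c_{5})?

2*(-24 + 175*pi**2)/(125*pi**3)

Since g is real-valued, Im(c_{5}) = -1/4 ∫_{-2}^{2} g(x) sin(5*pi*x/2) dx = -b_{5}/2.
g is odd and sin(5*pi*x/2) is odd, so the integrand is even: ∫_{-2}^{2} g(x) sin(5*pi*x/2) dx = 2∫_0^{2} g(x) sin(5*pi*x/2) dx.
Integrating by parts three times (tabular method), an antiderivative of (-x**3 - 3*x) sin(5*pi*x/2) is 2*x**3*cos(5*pi*x/2)/(5*pi) - 12*x**2*sin(5*pi*x/2)/(25*pi**2) - 48*x*cos(5*pi*x/2)/(125*pi**3) + 6*x*cos(5*pi*x/2)/(5*pi) - 12*sin(5*pi*x/2)/(25*pi**2) + 96*sin(5*pi*x/2)/(625*pi**4); evaluating from 0 to 2: ∫_{0}^{2} (-x**3 - 3*x) sin(5*pi*x/2) dx = (4*(24 - 175*pi**2)/(125*pi**3)) - (0) = 4*(24 - 175*pi**2)/(125*pi**3).
So ∫_{-2}^{2} g(x) sin(5*pi*x/2) dx = 8*(24 - 175*pi**2)/(125*pi**3).
Hence Im(c_{5}) = (-1/4)·(8*(24 - 175*pi**2)/(125*pi**3)) = 2*(-24 + 175*pi**2)/(125*pi**3).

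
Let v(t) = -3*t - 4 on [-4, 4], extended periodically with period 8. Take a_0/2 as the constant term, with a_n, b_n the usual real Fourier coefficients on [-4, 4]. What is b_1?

-24/pi

b_1 = 1/4 ∫_{-4}^{4} v(t) sin(pi*t/4) dt.
Integrating by parts (boundary term plus one more integral), an antiderivative of (-3*t - 4) sin(pi*t/4) is 12*t*cos(pi*t/4)/pi - 48*sin(pi*t/4)/pi**2 + 16*cos(pi*t/4)/pi; evaluating from -4 to 4: ∫_{-4}^{4} (-3*t - 4) sin(pi*t/4) dt = (-64/pi) - (32/pi) = -96/pi.
Hence b_1 = (1/4)·(-96/pi) = -24/pi.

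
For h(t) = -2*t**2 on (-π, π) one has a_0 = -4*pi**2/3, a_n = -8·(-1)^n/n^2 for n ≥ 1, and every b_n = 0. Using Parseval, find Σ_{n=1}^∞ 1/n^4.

pi**4/90

Parseval: a_0^2/2 + Σ a_n^2 = (1/π) ∫_{-π}^{π} h(t)^2 dt = 8*pi**4/5.
Subtract a_0^2/2 = 8*pi**4/9: Σ a_n^2 = 32*pi**4/45.
Since a_n^2 = 64/n^4, Σ 1/n^4 = pi**4/90.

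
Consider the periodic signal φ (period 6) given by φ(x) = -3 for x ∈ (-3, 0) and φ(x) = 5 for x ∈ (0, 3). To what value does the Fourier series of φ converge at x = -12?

1

x = -12 differs from x = 0 by -2 full period(s), and the series is 6-periodic.
At x = 0 the one-sided limits are φ(0^-) = -3 and φ(0^+) = 5.
By Dirichlet's theorem the series converges to their average, [(-3) + (5)]/2 = 1.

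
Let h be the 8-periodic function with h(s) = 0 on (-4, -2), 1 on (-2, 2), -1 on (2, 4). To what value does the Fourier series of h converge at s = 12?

-1/2

s = 12 differs from s = 4 by 1 full period(s), and the series is 8-periodic.
At s = 4 the one-sided limits are h(4^-) = -1 and h(4^+) = 0.
By Dirichlet's theorem the series converges to their average, [(-1) + (0)]/2 = -1/2.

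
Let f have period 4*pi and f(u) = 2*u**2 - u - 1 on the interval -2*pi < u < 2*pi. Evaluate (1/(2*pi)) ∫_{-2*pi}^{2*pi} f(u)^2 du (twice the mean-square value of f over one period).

-8*pi**2 + 2 + 128*pi**4/5

(1/(2*pi)) ∫_{-2*pi}^{2*pi} f(u)^2 du = (1/(2*pi)) · (-16*pi**3 + 4*pi + 256*pi**5/5) = -8*pi**2 + 2 + 128*pi**4/5.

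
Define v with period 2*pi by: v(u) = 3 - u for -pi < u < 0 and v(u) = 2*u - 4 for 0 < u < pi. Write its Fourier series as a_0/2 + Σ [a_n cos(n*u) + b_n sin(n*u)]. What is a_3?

a_3 = 1/pi ∫_{-pi}^{pi} v(u) cos(3*u) du.
Split the integral at the breakpoints.
Integrating by parts (boundary term plus one more integral), an antiderivative of (3 - u) cos(3*u) is -u*sin(3*u)/3 + sin(3*u) - cos(3*u)/9; evaluating from -pi to 0: ∫_{-pi}^{0} (3 - u) cos(3*u) du = (-1/9) - (1/9) = -2/9.
Integrating by parts (boundary term plus one more integral), an antiderivative of (2*u - 4) cos(3*u) is 2*u*sin(3*u)/3 - 4*sin(3*u)/3 + 2*cos(3*u)/9; evaluating from 0 to pi: ∫_{0}^{pi} (2*u - 4) cos(3*u) du = (-2/9) - (2/9) = -4/9.
Summing the pieces and multiplying by (1/pi) gives a_3 = -2/(3*pi).

-2/(3*pi)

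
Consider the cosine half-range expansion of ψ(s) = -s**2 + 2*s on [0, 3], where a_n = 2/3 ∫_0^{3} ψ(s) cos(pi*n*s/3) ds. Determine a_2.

a_2 = 2/3 ∫_0^{3} (-s**2 + 2*s) cos(2*pi*s/3) ds.
Integrating by parts twice (tabular method), an antiderivative of (-s**2 + 2*s) cos(2*pi*s/3) is -3*s**2*sin(2*pi*s/3)/(2*pi) + 3*s*sin(2*pi*s/3)/pi - 9*s*cos(2*pi*s/3)/(2*pi**2) + 27*sin(2*pi*s/3)/(4*pi**3) + 9*cos(2*pi*s/3)/(2*pi**2); evaluating from 0 to 3: ∫_{0}^{3} (-s**2 + 2*s) cos(2*pi*s/3) ds = (-9/pi**2) - (9/(2*pi**2)) = -27/(2*pi**2).
Hence a_2 = (2/3)·(-27/(2*pi**2)) = -9/pi**2.

-9/pi**2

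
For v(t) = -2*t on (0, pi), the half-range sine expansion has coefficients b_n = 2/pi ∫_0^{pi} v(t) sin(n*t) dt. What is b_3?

-4/3

b_3 = 2/pi ∫_0^{pi} (-2*t) sin(3*t) dt.
Integrating by parts (boundary term plus one more integral), an antiderivative of (-2*t) sin(3*t) is 2*t*cos(3*t)/3 - 2*sin(3*t)/9; evaluating from 0 to pi: ∫_{0}^{pi} (-2*t) sin(3*t) dt = (-2*pi/3) - (0) = -2*pi/3.
Hence b_3 = (2/pi)·(-2*pi/3) = -4/3.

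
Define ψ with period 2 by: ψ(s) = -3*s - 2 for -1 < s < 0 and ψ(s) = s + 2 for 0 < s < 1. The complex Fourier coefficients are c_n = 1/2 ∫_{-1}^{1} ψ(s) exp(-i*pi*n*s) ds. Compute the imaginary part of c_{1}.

Since ψ is real-valued, Im(c_{1}) = -1/2 ∫_{-1}^{1} ψ(s) sin(pi*s) ds = -b_{1}/2.
Split the integral at the breakpoints.
Integrating by parts (boundary term plus one more integral), an antiderivative of (-3*s - 2) sin(pi*s) is 3*s*cos(pi*s)/pi - 3*sin(pi*s)/pi**2 + 2*cos(pi*s)/pi; evaluating from -1 to 0: ∫_{-1}^{0} (-3*s - 2) sin(pi*s) ds = (2/pi) - (1/pi) = 1/pi.
Integrating by parts (boundary term plus one more integral), an antiderivative of (s + 2) sin(pi*s) is -s*cos(pi*s)/pi + sin(pi*s)/pi**2 - 2*cos(pi*s)/pi; evaluating from 0 to 1: ∫_{0}^{1} (s + 2) sin(pi*s) ds = (3/pi) - (-2/pi) = 5/pi.
So ∫_{-1}^{1} ψ(s) sin(pi*s) ds = 6/pi.
Hence Im(c_{1}) = (-1/2)·(6/pi) = -3/pi.

-3/pi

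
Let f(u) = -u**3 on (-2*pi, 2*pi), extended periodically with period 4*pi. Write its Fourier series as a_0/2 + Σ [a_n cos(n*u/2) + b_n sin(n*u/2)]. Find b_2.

b_2 = (1/(2*pi)) ∫_{-2*pi}^{2*pi} f(u) sin(u) du.
f is odd and sin(u) is odd, so the integrand is even and b_2 = 1/pi ∫_0^{2*pi} f(u) sin(u) du.
Integrating by parts three times (tabular method), an antiderivative of (-u**3) sin(u) is u**3*cos(u) - 3*u**2*sin(u) - 6*u*cos(u) + 6*sin(u); evaluating from 0 to 2*pi: ∫_{0}^{2*pi} (-u**3) sin(u) du = (-12*pi + 8*pi**3) - (0) = -12*pi + 8*pi**3.
Hence b_2 = (1/pi)·(-12*pi + 8*pi**3) = -12 + 8*pi**2.

-12 + 8*pi**2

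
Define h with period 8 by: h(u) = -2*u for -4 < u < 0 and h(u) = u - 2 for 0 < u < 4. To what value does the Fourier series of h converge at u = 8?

u = 8 differs from u = 0 by 1 full period(s), and the series is 8-periodic.
At u = 0 the one-sided limits are h(0^-) = 0 and h(0^+) = -2.
By Dirichlet's theorem the series converges to their average, [(0) + (-2)]/2 = -1.

-1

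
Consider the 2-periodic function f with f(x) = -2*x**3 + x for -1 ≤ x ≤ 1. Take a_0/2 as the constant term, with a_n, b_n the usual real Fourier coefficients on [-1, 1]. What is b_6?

(-1 + 3*pi**2)/(9*pi**3)

b_6 = ∫_{-1}^{1} f(x) sin(6*pi*x) dx.
f is odd and sin(6*pi*x) is odd, so the integrand is even and b_6 = 2 ∫_0^{1} f(x) sin(6*pi*x) dx.
Integrating by parts three times (tabular method), an antiderivative of (-2*x**3 + x) sin(6*pi*x) is x**3*cos(6*pi*x)/(3*pi) - x**2*sin(6*pi*x)/(6*pi**2) - x*cos(6*pi*x)/(6*pi) - x*cos(6*pi*x)/(18*pi**3) + sin(6*pi*x)/(108*pi**4) + sin(6*pi*x)/(36*pi**2); evaluating from 0 to 1: ∫_{0}^{1} (-2*x**3 + x) sin(6*pi*x) dx = ((-1 + 3*pi**2)/(18*pi**3)) - (0) = (-1 + 3*pi**2)/(18*pi**3).
Hence b_6 = 2·((-1 + 3*pi**2)/(18*pi**3)) = (-1 + 3*pi**2)/(9*pi**3).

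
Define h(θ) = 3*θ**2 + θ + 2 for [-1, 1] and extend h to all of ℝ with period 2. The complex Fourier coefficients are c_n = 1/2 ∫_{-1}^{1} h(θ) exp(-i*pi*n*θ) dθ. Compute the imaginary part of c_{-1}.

Since h is real-valued, Im(c_{-1}) = -1/2 ∫_{-1}^{1} h(θ) sin(-pi*θ) dθ = b_{1}/2.
Integrating by parts twice (tabular method), an antiderivative of (3*θ**2 + θ + 2) sin(-pi*θ) is 3*θ**2*cos(pi*θ)/pi - 6*θ*sin(pi*θ)/pi**2 + θ*cos(pi*θ)/pi - sin(pi*θ)/pi**2 - 6*cos(pi*θ)/pi**3 + 2*cos(pi*θ)/pi; evaluating from -1 to 1: ∫_{-1}^{1} (3*θ**2 + θ + 2) sin(-pi*θ) dθ = (-6/pi + 6/pi**3) - (-4/pi + 6/pi**3) = -2/pi.
Hence Im(c_{-1}) = (-1/2)·(-2/pi) = 1/pi.

1/pi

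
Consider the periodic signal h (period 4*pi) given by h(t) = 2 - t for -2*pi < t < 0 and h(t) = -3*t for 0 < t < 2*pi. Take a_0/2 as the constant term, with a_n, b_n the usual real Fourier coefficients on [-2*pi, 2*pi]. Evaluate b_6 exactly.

4/3

b_6 = (1/(2*pi)) ∫_{-2*pi}^{2*pi} h(t) sin(3*t) dt.
Split the integral at the breakpoints.
Integrating by parts (boundary term plus one more integral), an antiderivative of (2 - t) sin(3*t) is t*cos(3*t)/3 - sin(3*t)/9 - 2*cos(3*t)/3; evaluating from -2*pi to 0: ∫_{-2*pi}^{0} (2 - t) sin(3*t) dt = (-2/3) - (-2*pi/3 - 2/3) = 2*pi/3.
Integrating by parts (boundary term plus one more integral), an antiderivative of (-3*t) sin(3*t) is t*cos(3*t) - sin(3*t)/3; evaluating from 0 to 2*pi: ∫_{0}^{2*pi} (-3*t) sin(3*t) dt = (2*pi) - (0) = 2*pi.
Summing the pieces and multiplying by (1/(2*pi)) gives b_6 = 4/3.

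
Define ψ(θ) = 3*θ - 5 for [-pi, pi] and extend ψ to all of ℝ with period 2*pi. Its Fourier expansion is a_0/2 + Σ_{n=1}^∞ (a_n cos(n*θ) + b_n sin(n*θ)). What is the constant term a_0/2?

-5

a_0 = 1/pi ∫_{-pi}^{pi} ψ(θ) dθ = 1/pi · (-10*pi) = -10.
So the constant term a_0/2 = -5.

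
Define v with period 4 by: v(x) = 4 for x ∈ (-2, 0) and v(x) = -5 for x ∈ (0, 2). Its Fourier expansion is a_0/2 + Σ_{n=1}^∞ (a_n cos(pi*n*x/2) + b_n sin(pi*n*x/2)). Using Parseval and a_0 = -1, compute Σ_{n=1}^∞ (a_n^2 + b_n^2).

81/2

Parseval: a_0^2/2 + Σ_{n≥1} (a_n^2+b_n^2) = 1/2 ∫_{-2}^{2} v(x)^2 dx = 41.
Subtract a_0^2/2 = 1/2: Σ (a_n^2+b_n^2) = 81/2.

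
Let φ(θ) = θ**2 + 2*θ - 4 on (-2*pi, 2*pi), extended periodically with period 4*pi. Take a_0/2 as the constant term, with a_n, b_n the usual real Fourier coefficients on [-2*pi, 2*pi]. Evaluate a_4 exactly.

1

a_4 = (1/(2*pi)) ∫_{-2*pi}^{2*pi} φ(θ) cos(2*θ) dθ.
Integrating by parts twice (tabular method), an antiderivative of (θ**2 + 2*θ - 4) cos(2*θ) is θ**2*sin(2*θ)/2 + θ*sin(2*θ) + θ*cos(2*θ)/2 - 9*sin(2*θ)/4 + cos(2*θ)/2; evaluating from -2*pi to 2*pi: ∫_{-2*pi}^{2*pi} (θ**2 + 2*θ - 4) cos(2*θ) dθ = (1/2 + pi) - (1/2 - pi) = 2*pi.
Hence a_4 = (1/(2*pi))·(2*pi) = 1.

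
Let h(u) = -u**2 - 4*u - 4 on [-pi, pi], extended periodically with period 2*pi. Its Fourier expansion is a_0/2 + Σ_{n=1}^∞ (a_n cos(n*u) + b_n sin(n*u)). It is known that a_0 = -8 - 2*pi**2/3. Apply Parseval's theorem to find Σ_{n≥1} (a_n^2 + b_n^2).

Parseval: a_0^2/2 + Σ_{n≥1} (a_n^2+b_n^2) = 1/pi ∫_{-pi}^{pi} h(u)^2 du = 32 + 2*pi**4/5 + 16*pi**2.
Subtract a_0^2/2 = 2*(pi**2 + 12)**2/9: Σ (a_n^2+b_n^2) = 8*pi**2*(pi**2 + 60)/45.

8*pi**2*(pi**2 + 60)/45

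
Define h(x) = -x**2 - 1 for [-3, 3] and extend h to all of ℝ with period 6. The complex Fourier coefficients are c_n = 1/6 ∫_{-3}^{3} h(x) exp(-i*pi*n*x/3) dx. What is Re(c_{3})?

2/pi**2

Since h is real-valued, Re(c_{3}) = 1/6 ∫_{-3}^{3} h(x) cos(pi*x) dx = a_{3}/2.
h is even and cos(pi*x) is even, so the integrand is even: ∫_{-3}^{3} h(x) cos(pi*x) dx = 2∫_0^{3} h(x) cos(pi*x) dx.
Integrating by parts twice (tabular method), an antiderivative of (-x**2 - 1) cos(pi*x) is -x**2*sin(pi*x)/pi - 2*x*cos(pi*x)/pi**2 - sin(pi*x)/pi + 2*sin(pi*x)/pi**3; evaluating from 0 to 3: ∫_{0}^{3} (-x**2 - 1) cos(pi*x) dx = (6/pi**2) - (0) = 6/pi**2.
So ∫_{-3}^{3} h(x) cos(pi*x) dx = 12/pi**2.
Hence Re(c_{3}) = (1/6)·(12/pi**2) = 2/pi**2.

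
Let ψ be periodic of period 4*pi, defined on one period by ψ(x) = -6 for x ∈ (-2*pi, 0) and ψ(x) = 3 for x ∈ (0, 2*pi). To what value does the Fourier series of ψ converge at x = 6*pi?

-3/2

x = 6*pi differs from x = -2*pi by 2 full period(s), and the series is 4*pi-periodic.
At x = -2*pi the one-sided limits are ψ(-2*pi^-) = 3 and ψ(-2*pi^+) = -6.
By Dirichlet's theorem the series converges to their average, [(3) + (-6)]/2 = -3/2.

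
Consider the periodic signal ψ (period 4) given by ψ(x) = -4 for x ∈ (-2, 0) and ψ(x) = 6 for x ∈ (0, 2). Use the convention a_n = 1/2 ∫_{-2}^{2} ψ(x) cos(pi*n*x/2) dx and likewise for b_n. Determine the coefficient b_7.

b_7 = 1/2 ∫_{-2}^{2} ψ(x) sin(7*pi*x/2) dx.
Split the integral at the breakpoints.
Directly, an antiderivative of (-4) sin(7*pi*x/2) is 8*cos(7*pi*x/2)/(7*pi); evaluating from -2 to 0: ∫_{-2}^{0} (-4) sin(7*pi*x/2) dx = (8/(7*pi)) - (-8/(7*pi)) = 16/(7*pi).
Directly, an antiderivative of (6) sin(7*pi*x/2) is -12*cos(7*pi*x/2)/(7*pi); evaluating from 0 to 2: ∫_{0}^{2} (6) sin(7*pi*x/2) dx = (12/(7*pi)) - (-12/(7*pi)) = 24/(7*pi).
Summing the pieces and multiplying by (1/2) gives b_7 = 20/(7*pi).

20/(7*pi)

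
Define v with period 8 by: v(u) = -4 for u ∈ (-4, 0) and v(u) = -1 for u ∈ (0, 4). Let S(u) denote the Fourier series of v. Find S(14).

u = 14 differs from u = -2 by 2 full period(s), and the series is 8-periodic.
v is continuous at u = -2 with value -4, so the series converges to -4 there.

-4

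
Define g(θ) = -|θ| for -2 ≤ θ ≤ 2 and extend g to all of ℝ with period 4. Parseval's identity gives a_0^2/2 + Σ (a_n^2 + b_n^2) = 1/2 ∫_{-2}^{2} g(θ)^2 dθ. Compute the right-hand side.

8/3

1/2 ∫_{-2}^{2} g(θ)^2 dθ = 1/2 · (16/3) = 8/3.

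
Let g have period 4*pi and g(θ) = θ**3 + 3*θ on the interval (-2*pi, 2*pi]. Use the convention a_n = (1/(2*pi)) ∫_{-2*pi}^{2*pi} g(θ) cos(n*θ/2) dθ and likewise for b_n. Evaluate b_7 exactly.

b_7 = (1/(2*pi)) ∫_{-2*pi}^{2*pi} g(θ) sin(7*θ/2) dθ.
g is odd and sin(7*θ/2) is odd, so the integrand is even and b_7 = 1/pi ∫_0^{2*pi} g(θ) sin(7*θ/2) dθ.
Integrating by parts three times (tabular method), an antiderivative of (θ**3 + 3*θ) sin(7*θ/2) is -2*θ**3*cos(7*θ/2)/7 + 12*θ**2*sin(7*θ/2)/49 - 246*θ*cos(7*θ/2)/343 + 492*sin(7*θ/2)/2401; evaluating from 0 to 2*pi: ∫_{0}^{2*pi} (θ**3 + 3*θ) sin(7*θ/2) dθ = (4*pi*(123 + 196*pi**2)/343) - (0) = 4*pi*(123 + 196*pi**2)/343.
Hence b_7 = (1/pi)·(4*pi*(123 + 196*pi**2)/343) = 492/343 + 16*pi**2/7.

492/343 + 16*pi**2/7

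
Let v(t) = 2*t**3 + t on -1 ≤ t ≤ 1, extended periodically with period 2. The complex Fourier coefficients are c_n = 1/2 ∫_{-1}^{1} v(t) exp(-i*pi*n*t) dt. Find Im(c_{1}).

-3/pi + 12/pi**3

Since v is real-valued, Im(c_{1}) = -1/2 ∫_{-1}^{1} v(t) sin(pi*t) dt = -b_{1}/2.
v is odd and sin(pi*t) is odd, so the integrand is even: ∫_{-1}^{1} v(t) sin(pi*t) dt = 2∫_0^{1} v(t) sin(pi*t) dt.
Integrating by parts three times (tabular method), an antiderivative of (2*t**3 + t) sin(pi*t) is -2*t**3*cos(pi*t)/pi + 6*t**2*sin(pi*t)/pi**2 - t*cos(pi*t)/pi + 12*t*cos(pi*t)/pi**3 - 12*sin(pi*t)/pi**4 + sin(pi*t)/pi**2; evaluating from 0 to 1: ∫_{0}^{1} (2*t**3 + t) sin(pi*t) dt = (-12/pi**3 + 3/pi) - (0) = -12/pi**3 + 3/pi.
So ∫_{-1}^{1} v(t) sin(pi*t) dt = -24/pi**3 + 6/pi.
Hence Im(c_{1}) = (-1/2)·(-24/pi**3 + 6/pi) = -3/pi + 12/pi**3.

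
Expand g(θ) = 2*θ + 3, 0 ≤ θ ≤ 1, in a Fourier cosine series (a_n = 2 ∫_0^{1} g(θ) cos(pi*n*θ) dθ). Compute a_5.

a_5 = 2 ∫_0^{1} (2*θ + 3) cos(5*pi*θ) dθ.
Integrating by parts (boundary term plus one more integral), an antiderivative of (2*θ + 3) cos(5*pi*θ) is 2*θ*sin(5*pi*θ)/(5*pi) + 3*sin(5*pi*θ)/(5*pi) + 2*cos(5*pi*θ)/(25*pi**2); evaluating from 0 to 1: ∫_{0}^{1} (2*θ + 3) cos(5*pi*θ) dθ = (-2/(25*pi**2)) - (2/(25*pi**2)) = -4/(25*pi**2).
Hence a_5 = 2·(-4/(25*pi**2)) = -8/(25*pi**2).

-8/(25*pi**2)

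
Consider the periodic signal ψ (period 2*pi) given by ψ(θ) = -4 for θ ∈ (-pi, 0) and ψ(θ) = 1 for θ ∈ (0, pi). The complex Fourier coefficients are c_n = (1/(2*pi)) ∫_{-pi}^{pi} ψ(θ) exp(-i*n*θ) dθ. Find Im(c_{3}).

-5/(3*pi)

Since ψ is real-valued, Im(c_{3}) = -(1/(2*pi)) ∫_{-pi}^{pi} ψ(θ) sin(3*θ) dθ = -b_{3}/2.
Split the integral at the breakpoints.
Directly, an antiderivative of (-4) sin(3*θ) is 4*cos(3*θ)/3; evaluating from -pi to 0: ∫_{-pi}^{0} (-4) sin(3*θ) dθ = (4/3) - (-4/3) = 8/3.
Directly, an antiderivative of (1) sin(3*θ) is -cos(3*θ)/3; evaluating from 0 to pi: ∫_{0}^{pi} (1) sin(3*θ) dθ = (1/3) - (-1/3) = 2/3.
So ∫_{-pi}^{pi} ψ(θ) sin(3*θ) dθ = 10/3.
Hence Im(c_{3}) = (-1/(2*pi))·(10/3) = -5/(3*pi).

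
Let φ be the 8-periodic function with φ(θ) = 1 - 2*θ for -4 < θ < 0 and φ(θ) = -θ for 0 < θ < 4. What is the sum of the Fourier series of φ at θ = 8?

1/2

θ = 8 differs from θ = 0 by 1 full period(s), and the series is 8-periodic.
At θ = 0 the one-sided limits are φ(0^-) = 1 and φ(0^+) = 0.
By Dirichlet's theorem the series converges to their average, [(1) + (0)]/2 = 1/2.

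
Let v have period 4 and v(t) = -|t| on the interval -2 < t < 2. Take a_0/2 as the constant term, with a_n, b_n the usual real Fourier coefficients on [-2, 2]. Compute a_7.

a_7 = 1/2 ∫_{-2}^{2} v(t) cos(7*pi*t/2) dt.
v is even and cos(7*pi*t/2) is even, so the integrand is even and a_7 = ∫_0^{2} v(t) cos(7*pi*t/2) dt.
Integrating by parts (boundary term plus one more integral), an antiderivative of (-t) cos(7*pi*t/2) is -2*t*sin(7*pi*t/2)/(7*pi) - 4*cos(7*pi*t/2)/(49*pi**2); evaluating from 0 to 2: ∫_{0}^{2} (-t) cos(7*pi*t/2) dt = (4/(49*pi**2)) - (-4/(49*pi**2)) = 8/(49*pi**2).
Hence a_7 = 8/(49*pi**2).

8/(49*pi**2)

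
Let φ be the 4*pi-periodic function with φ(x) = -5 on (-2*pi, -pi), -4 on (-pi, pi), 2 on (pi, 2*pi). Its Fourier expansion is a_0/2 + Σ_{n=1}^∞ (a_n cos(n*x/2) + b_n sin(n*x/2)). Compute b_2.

-7/pi

b_2 = (1/(2*pi)) ∫_{-2*pi}^{2*pi} φ(x) sin(x) dx.
Split the integral at the breakpoints.
Directly, an antiderivative of (-5) sin(x) is 5*cos(x); evaluating from -2*pi to -pi: ∫_{-2*pi}^{-pi} (-5) sin(x) dx = (-5) - (5) = -10.
Directly, an antiderivative of (-4) sin(x) is 4*cos(x); evaluating from -pi to pi: ∫_{-pi}^{pi} (-4) sin(x) dx = (-4) - (-4) = 0.
Directly, an antiderivative of (2) sin(x) is -2*cos(x); evaluating from pi to 2*pi: ∫_{pi}^{2*pi} (2) sin(x) dx = (-2) - (2) = -4.
Summing the pieces and multiplying by (1/(2*pi)) gives b_2 = -7/pi.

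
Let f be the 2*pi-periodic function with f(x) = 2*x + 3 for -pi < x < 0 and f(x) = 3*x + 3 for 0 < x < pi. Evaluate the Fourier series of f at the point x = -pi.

At x = -pi the one-sided limits are f(-pi^-) = 3 + 3*pi and f(-pi^+) = 3 - 2*pi.
By Dirichlet's theorem the series converges to their average, [(3 + 3*pi) + (3 - 2*pi)]/2 = pi/2 + 3.

pi/2 + 3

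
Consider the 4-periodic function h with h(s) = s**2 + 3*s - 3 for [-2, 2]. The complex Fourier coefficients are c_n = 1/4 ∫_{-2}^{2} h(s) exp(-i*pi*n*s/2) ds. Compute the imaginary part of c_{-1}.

Since h is real-valued, Im(c_{-1}) = -1/4 ∫_{-2}^{2} h(s) sin(-pi*s/2) ds = b_{1}/2.
Integrating by parts twice (tabular method), an antiderivative of (s**2 + 3*s - 3) sin(-pi*s/2) is 2*s**2*cos(pi*s/2)/pi - 8*s*sin(pi*s/2)/pi**2 + 6*s*cos(pi*s/2)/pi - 12*sin(pi*s/2)/pi**2 - 6*cos(pi*s/2)/pi - 16*cos(pi*s/2)/pi**3; evaluating from -2 to 2: ∫_{-2}^{2} (s**2 + 3*s - 3) sin(-pi*s/2) ds = (-14/pi + 16/pi**3) - (16/pi**3 + 10/pi) = -24/pi.
Hence Im(c_{-1}) = (-1/4)·(-24/pi) = 6/pi.

6/pi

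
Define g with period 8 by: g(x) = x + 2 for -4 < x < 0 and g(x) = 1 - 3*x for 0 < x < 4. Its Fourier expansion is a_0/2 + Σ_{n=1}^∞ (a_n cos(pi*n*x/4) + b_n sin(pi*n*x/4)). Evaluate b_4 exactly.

2/pi

b_4 = 1/4 ∫_{-4}^{4} g(x) sin(pi*x) dx.
Split the integral at the breakpoints.
Integrating by parts (boundary term plus one more integral), an antiderivative of (x + 2) sin(pi*x) is -x*cos(pi*x)/pi + sin(pi*x)/pi**2 - 2*cos(pi*x)/pi; evaluating from -4 to 0: ∫_{-4}^{0} (x + 2) sin(pi*x) dx = (-2/pi) - (2/pi) = -4/pi.
Integrating by parts (boundary term plus one more integral), an antiderivative of (1 - 3*x) sin(pi*x) is 3*x*cos(pi*x)/pi - 3*sin(pi*x)/pi**2 - cos(pi*x)/pi; evaluating from 0 to 4: ∫_{0}^{4} (1 - 3*x) sin(pi*x) dx = (11/pi) - (-1/pi) = 12/pi.
Summing the pieces and multiplying by (1/4) gives b_4 = 2/pi.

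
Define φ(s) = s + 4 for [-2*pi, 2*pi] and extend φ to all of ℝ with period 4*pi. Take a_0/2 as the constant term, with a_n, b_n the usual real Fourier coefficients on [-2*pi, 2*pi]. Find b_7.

b_7 = (1/(2*pi)) ∫_{-2*pi}^{2*pi} φ(s) sin(7*s/2) ds.
Integrating by parts (boundary term plus one more integral), an antiderivative of (s + 4) sin(7*s/2) is -2*s*cos(7*s/2)/7 + 4*sin(7*s/2)/49 - 8*cos(7*s/2)/7; evaluating from -2*pi to 2*pi: ∫_{-2*pi}^{2*pi} (s + 4) sin(7*s/2) ds = (8/7 + 4*pi/7) - (8/7 - 4*pi/7) = 8*pi/7.
Hence b_7 = (1/(2*pi))·(8*pi/7) = 4/7.

4/7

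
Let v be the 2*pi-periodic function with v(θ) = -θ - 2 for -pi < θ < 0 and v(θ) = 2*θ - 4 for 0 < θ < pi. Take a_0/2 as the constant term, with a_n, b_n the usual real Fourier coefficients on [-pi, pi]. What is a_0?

a_0 = 1/pi ∫_{-pi}^{pi} v(θ) dθ = 1/pi · (3*pi*(-4 + pi)/2) = -6 + 3*pi/2.

-6 + 3*pi/2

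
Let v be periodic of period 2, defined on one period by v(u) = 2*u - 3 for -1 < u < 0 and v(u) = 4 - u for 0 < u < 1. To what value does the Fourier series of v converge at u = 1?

u = 1 differs from u = -1 by 1 full period(s), and the series is 2-periodic.
At u = -1 the one-sided limits are v(-1^-) = 3 and v(-1^+) = -5.
By Dirichlet's theorem the series converges to their average, [(3) + (-5)]/2 = -1.

-1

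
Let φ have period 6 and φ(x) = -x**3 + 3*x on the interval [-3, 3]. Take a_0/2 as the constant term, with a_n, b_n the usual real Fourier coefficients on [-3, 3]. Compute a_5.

0

a_5 = 1/3 ∫_{-3}^{3} φ(x) cos(5*pi*x/3) dx.
φ is odd and cos(5*pi*x/3) is even, so the integrand is odd over a symmetric interval and the integral vanishes.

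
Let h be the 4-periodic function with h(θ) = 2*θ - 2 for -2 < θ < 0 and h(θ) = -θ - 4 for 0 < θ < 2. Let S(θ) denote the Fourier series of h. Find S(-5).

-4

θ = -5 differs from θ = -1 by -1 full period(s), and the series is 4-periodic.
h is continuous at θ = -1 with value -4, so the series converges to -4 there.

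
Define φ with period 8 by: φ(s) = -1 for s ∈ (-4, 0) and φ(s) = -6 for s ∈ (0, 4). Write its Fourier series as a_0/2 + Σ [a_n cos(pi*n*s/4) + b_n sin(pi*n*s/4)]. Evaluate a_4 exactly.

0

a_4 = 1/4 ∫_{-4}^{4} φ(s) cos(pi*s) ds.
Split the integral at the breakpoints.
Directly, an antiderivative of (-1) cos(pi*s) is -sin(pi*s)/pi; evaluating from -4 to 0: ∫_{-4}^{0} (-1) cos(pi*s) ds = (0) - (0) = 0.
Directly, an antiderivative of (-6) cos(pi*s) is -6*sin(pi*s)/pi; evaluating from 0 to 4: ∫_{0}^{4} (-6) cos(pi*s) ds = (0) - (0) = 0.
Summing the pieces and multiplying by (1/4) gives a_4 = 0.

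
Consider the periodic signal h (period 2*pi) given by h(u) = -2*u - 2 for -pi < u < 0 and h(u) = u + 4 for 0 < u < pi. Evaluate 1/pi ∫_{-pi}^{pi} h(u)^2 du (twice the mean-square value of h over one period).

1/pi ∫_{-pi}^{pi} h(u)^2 du = 1/pi · (5*pi*(pi**2 + 12)/3) = 5*pi**2/3 + 20.

5*pi**2/3 + 20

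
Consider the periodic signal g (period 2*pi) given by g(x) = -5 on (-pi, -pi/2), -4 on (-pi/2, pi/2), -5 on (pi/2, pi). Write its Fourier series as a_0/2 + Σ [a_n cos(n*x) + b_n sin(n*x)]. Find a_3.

a_3 = 1/pi ∫_{-pi}^{pi} g(x) cos(3*x) dx.
g is even and cos(3*x) is even, so the integrand is even and a_3 = 2/pi ∫_0^{pi} g(x) cos(3*x) dx.
Split the integral at the breakpoints.
Directly, an antiderivative of (-4) cos(3*x) is -4*sin(3*x)/3; evaluating from 0 to pi/2: ∫_{0}^{pi/2} (-4) cos(3*x) dx = (4/3) - (0) = 4/3.
Directly, an antiderivative of (-5) cos(3*x) is -5*sin(3*x)/3; evaluating from pi/2 to pi: ∫_{pi/2}^{pi} (-5) cos(3*x) dx = (0) - (5/3) = -5/3.
Summing the pieces and multiplying by (2/pi) gives a_3 = -2/(3*pi).

-2/(3*pi)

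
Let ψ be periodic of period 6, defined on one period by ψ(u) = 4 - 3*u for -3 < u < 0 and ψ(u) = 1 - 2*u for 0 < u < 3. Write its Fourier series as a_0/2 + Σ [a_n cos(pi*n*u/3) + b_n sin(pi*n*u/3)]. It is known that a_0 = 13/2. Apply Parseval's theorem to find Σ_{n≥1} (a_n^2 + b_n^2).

Parseval: a_0^2/2 + Σ_{n≥1} (a_n^2+b_n^2) = 1/3 ∫_{-3}^{3} ψ(u)^2 du = 86.
Subtract a_0^2/2 = 169/8: Σ (a_n^2+b_n^2) = 519/8.

519/8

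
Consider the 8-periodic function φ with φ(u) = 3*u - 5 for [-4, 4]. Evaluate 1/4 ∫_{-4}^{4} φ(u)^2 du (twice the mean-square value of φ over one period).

146

1/4 ∫_{-4}^{4} φ(u)^2 du = 1/4 · (584) = 146.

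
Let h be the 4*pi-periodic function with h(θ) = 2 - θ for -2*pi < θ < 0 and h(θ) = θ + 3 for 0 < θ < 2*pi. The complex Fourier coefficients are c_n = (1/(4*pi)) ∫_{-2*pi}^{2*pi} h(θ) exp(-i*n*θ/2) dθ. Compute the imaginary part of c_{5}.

Since h is real-valued, Im(c_{5}) = -(1/(4*pi)) ∫_{-2*pi}^{2*pi} h(θ) sin(5*θ/2) dθ = -b_{5}/2.
Split the integral at the breakpoints.
Integrating by parts (boundary term plus one more integral), an antiderivative of (2 - θ) sin(5*θ/2) is 2*θ*cos(5*θ/2)/5 - 4*sin(5*θ/2)/25 - 4*cos(5*θ/2)/5; evaluating from -2*pi to 0: ∫_{-2*pi}^{0} (2 - θ) sin(5*θ/2) dθ = (-4/5) - (4/5 + 4*pi/5) = -4*pi/5 - 8/5.
Integrating by parts (boundary term plus one more integral), an antiderivative of (θ + 3) sin(5*θ/2) is -2*θ*cos(5*θ/2)/5 + 4*sin(5*θ/2)/25 - 6*cos(5*θ/2)/5; evaluating from 0 to 2*pi: ∫_{0}^{2*pi} (θ + 3) sin(5*θ/2) dθ = (6/5 + 4*pi/5) - (-6/5) = 12/5 + 4*pi/5.
So ∫_{-2*pi}^{2*pi} h(θ) sin(5*θ/2) dθ = 4/5.
Hence Im(c_{5}) = (-1/(4*pi))·(4/5) = -1/(5*pi).

-1/(5*pi)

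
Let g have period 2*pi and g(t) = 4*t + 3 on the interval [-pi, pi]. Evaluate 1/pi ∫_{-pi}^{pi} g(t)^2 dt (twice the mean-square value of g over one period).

18 + 32*pi**2/3

1/pi ∫_{-pi}^{pi} g(t)^2 dt = 1/pi · (18*pi + 32*pi**3/3) = 18 + 32*pi**2/3.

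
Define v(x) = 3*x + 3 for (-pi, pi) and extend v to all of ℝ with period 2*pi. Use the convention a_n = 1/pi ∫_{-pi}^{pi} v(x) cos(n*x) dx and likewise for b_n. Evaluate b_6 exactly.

-1

b_6 = 1/pi ∫_{-pi}^{pi} v(x) sin(6*x) dx.
Integrating by parts (boundary term plus one more integral), an antiderivative of (3*x + 3) sin(6*x) is -x*cos(6*x)/2 + sin(6*x)/12 - cos(6*x)/2; evaluating from -pi to pi: ∫_{-pi}^{pi} (3*x + 3) sin(6*x) dx = (-pi/2 - 1/2) - (-1/2 + pi/2) = -pi.
Hence b_6 = (1/pi)·(-pi) = -1.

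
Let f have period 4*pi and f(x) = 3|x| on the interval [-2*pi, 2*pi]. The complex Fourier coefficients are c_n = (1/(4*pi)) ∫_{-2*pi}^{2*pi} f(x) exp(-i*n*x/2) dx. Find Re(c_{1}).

-12/pi

Since f is real-valued, Re(c_{1}) = (1/(4*pi)) ∫_{-2*pi}^{2*pi} f(x) cos(x/2) dx = a_{1}/2.
f is even and cos(x/2) is even, so the integrand is even: ∫_{-2*pi}^{2*pi} f(x) cos(x/2) dx = 2∫_0^{2*pi} f(x) cos(x/2) dx.
Integrating by parts (boundary term plus one more integral), an antiderivative of (3*x) cos(x/2) is 6*x*sin(x/2) + 12*cos(x/2); evaluating from 0 to 2*pi: ∫_{0}^{2*pi} (3*x) cos(x/2) dx = (-12) - (12) = -24.
So ∫_{-2*pi}^{2*pi} f(x) cos(x/2) dx = -48.
Hence Re(c_{1}) = (1/(4*pi))·(-48) = -12/pi.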